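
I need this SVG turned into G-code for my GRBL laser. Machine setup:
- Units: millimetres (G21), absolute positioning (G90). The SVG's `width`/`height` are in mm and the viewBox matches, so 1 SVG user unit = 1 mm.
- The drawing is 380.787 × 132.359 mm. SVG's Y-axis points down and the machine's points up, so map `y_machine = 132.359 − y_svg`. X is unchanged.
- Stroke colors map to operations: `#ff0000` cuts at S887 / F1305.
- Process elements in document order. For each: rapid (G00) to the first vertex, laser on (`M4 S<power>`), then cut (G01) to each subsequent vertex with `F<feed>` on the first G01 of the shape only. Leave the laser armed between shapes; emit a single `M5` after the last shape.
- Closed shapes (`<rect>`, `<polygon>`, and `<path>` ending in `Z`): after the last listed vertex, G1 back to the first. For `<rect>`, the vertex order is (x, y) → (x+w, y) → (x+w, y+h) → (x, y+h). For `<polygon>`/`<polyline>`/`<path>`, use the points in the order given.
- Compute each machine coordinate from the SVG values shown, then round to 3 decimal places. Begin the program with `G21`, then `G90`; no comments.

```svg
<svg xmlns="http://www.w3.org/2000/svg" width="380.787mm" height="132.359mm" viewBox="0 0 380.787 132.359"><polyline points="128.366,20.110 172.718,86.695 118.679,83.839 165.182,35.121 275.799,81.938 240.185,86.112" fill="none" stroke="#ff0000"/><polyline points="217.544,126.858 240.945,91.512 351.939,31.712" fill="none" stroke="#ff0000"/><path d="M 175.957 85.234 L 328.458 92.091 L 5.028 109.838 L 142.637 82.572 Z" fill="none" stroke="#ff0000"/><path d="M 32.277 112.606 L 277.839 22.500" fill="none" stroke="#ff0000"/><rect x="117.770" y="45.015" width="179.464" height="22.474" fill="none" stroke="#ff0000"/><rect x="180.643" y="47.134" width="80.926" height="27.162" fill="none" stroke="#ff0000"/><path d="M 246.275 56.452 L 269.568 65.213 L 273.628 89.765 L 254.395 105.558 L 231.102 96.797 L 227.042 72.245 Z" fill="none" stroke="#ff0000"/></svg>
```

G21
G90
G00 X128.366 Y112.249
M4 S887
G01 X172.718 Y45.664 F1305
G01 X118.679 Y48.520
G01 X165.182 Y97.238
G01 X275.799 Y50.421
G01 X240.185 Y46.247
G00 X217.544 Y5.501
M4 S887
G01 X240.945 Y40.847 F1305
G01 X351.939 Y100.647
G00 X175.957 Y47.125
M4 S887
G01 X328.458 Y40.268 F1305
G01 X5.028 Y22.521
G01 X142.637 Y49.787
G01 X175.957 Y47.125
G00 X32.277 Y19.753
M4 S887
G01 X277.839 Y109.859 F1305
G00 X117.770 Y87.344
M4 S887
G01 X297.234 Y87.344 F1305
G01 X297.234 Y64.870
G01 X117.770 Y64.870
G01 X117.770 Y87.344
G00 X180.643 Y85.225
M4 S887
G01 X261.569 Y85.225 F1305
G01 X261.569 Y58.063
G01 X180.643 Y58.063
G01 X180.643 Y85.225
G00 X246.275 Y75.907
M4 S887
G01 X269.568 Y67.146 F1305
G01 X273.628 Y42.594
G01 X254.395 Y26.801
G01 X231.102 Y35.562
G01 X227.042 Y60.114
G01 X246.275 Y75.907
M5

1 u = 1 mm; y_m = 132.359 − y.

[1] `<polyline>` open polyline, #ff0000→cut S887 F1305: (128.366,112.249) → (172.718,45.664) → (118.679,48.520) → (165.182,97.238) → (275.799,50.421) → (240.185,46.247)

[2] `<polyline>` open polyline, #ff0000→cut S887 F1305: (217.544,5.501) → (240.945,40.847) → (351.939,100.647)

[3] `<path>` closed polygon, #ff0000→cut S887 F1305: (175.957,47.125) → (328.458,40.268) → (5.028,22.521) → (142.637,49.787) → (175.957,47.125) (closed)

[4] `<path>` line segment, #ff0000→cut S887 F1305: (32.277,19.753) → (277.839,109.859)

[5] `<rect>` rectangle, #ff0000→cut S887 F1305: (117.770,87.344) → (297.234,87.344) → (297.234,64.870) → (117.770,64.870) → (117.770,87.344) (closed)

[6] `<rect>` rectangle, #ff0000→cut S887 F1305: (180.643,85.225) → (261.569,85.225) → (261.569,58.063) → (180.643,58.063) → (180.643,85.225) (closed)

[7] `<path>` regular polygon, #ff0000→cut S887 F1305: (246.275,75.907) → (269.568,67.146) → (273.628,42.594) → (254.395,26.801) → (231.102,35.562) → (227.042,60.114) → (246.275,75.907) (closed)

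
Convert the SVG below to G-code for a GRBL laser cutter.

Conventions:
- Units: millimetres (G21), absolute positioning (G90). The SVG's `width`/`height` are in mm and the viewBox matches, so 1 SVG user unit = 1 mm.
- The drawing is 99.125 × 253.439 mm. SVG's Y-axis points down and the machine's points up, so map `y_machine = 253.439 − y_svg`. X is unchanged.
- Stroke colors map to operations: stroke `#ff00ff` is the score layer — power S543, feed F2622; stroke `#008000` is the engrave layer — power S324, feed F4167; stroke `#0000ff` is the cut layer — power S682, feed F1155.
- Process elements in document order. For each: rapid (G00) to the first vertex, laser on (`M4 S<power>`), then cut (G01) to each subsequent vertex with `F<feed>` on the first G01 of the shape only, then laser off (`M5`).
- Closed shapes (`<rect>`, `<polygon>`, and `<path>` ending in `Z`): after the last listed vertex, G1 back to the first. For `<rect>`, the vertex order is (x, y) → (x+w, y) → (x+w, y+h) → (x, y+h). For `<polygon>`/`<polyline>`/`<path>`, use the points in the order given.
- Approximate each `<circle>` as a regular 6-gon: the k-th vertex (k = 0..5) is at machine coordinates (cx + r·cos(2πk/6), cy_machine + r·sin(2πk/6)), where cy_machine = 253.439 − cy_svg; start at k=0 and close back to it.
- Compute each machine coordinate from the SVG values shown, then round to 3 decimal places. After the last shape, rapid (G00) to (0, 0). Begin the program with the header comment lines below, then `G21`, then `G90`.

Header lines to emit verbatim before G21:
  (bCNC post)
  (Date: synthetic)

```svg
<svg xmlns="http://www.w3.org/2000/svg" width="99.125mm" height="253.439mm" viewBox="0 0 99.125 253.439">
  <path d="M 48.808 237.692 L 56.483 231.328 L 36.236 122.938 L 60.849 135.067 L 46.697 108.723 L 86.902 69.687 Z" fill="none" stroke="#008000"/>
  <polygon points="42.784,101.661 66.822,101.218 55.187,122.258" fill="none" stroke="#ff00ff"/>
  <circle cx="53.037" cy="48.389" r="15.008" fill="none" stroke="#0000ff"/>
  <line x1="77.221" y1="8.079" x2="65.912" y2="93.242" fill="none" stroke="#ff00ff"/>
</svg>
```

1 u = 1 mm; y_m = 253.439 − y.

[1] `<path>` closed polygon, #008000→engrave S324 F4167: (48.808,15.747) → (56.483,22.111) → (36.236,130.501) → (60.849,118.372) → (46.697,144.716) → (86.902,183.752) → (48.808,15.747) (closed)

[2] `<polygon>` regular polygon, #ff00ff→score S543 F2622: (42.784,151.778) → (66.822,152.221) → (55.187,131.181) → (42.784,151.778) (closed)

[3] `<circle>` circle, #0000ff→cut S682 F1155: (68.045,205.050) → (60.541,218.047) → (45.533,218.047) → (38.029,205.050) → (45.533,192.053) → (60.541,192.053) → (68.045,205.050) (closed)

[4] `<line>` line segment, #ff00ff→score S543 F2622: (77.221,245.360) → (65.912,160.197)

(bCNC post)
(Date: synthetic)
G21
G90
G00 X48.808 Y15.747
M4 S324
G01 X56.483 Y22.111 F4167
G01 X36.236 Y130.501
G01 X60.849 Y118.372
G01 X46.697 Y144.716
G01 X86.902 Y183.752
G01 X48.808 Y15.747
M5
G00 X42.784 Y151.778
M4 S543
G01 X66.822 Y152.221 F2622
G01 X55.187 Y131.181
G01 X42.784 Y151.778
M5
G00 X68.045 Y205.050
M4 S682
G01 X60.541 Y218.047 F1155
G01 X45.533 Y218.047
G01 X38.029 Y205.050
G01 X45.533 Y192.053
G01 X60.541 Y192.053
G01 X68.045 Y205.050
M5
G00 X77.221 Y245.360
M4 S543
G01 X65.912 Y160.197 F2622
M5
G00 X0.000 Y0.000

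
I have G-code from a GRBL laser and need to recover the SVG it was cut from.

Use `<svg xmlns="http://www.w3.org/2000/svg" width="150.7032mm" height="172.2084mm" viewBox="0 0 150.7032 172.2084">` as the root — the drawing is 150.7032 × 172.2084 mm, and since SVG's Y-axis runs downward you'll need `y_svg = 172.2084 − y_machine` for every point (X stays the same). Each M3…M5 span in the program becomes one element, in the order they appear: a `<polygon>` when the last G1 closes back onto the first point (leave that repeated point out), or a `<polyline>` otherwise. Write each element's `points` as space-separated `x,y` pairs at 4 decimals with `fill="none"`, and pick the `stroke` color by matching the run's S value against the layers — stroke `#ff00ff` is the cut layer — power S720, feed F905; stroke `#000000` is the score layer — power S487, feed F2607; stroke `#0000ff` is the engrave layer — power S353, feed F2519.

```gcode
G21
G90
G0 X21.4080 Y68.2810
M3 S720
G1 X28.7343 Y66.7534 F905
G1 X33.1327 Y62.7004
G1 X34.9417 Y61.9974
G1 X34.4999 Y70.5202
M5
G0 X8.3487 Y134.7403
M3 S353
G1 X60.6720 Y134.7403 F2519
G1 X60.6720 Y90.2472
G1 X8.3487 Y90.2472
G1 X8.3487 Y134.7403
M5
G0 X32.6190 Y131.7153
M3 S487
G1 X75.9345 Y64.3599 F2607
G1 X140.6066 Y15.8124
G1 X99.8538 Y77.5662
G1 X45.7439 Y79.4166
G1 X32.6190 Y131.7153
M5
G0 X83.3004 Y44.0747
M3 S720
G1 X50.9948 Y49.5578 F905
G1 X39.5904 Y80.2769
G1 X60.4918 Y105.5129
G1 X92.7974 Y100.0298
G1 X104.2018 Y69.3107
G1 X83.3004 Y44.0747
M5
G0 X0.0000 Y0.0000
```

y_svg = 172.2084 − y_m.

[1] S720→`#ff00ff` (cut); open run; points: 21.4080,103.9274 28.7343,105.4550 33.1327,109.5080 34.9417,110.2110 34.4999,101.6882

[2] S353→`#0000ff` (engrave); closed run; points: 8.3487,37.4681 60.6720,37.4681 60.6720,81.9612 8.3487,81.9612

[3] S487→`#000000` (score); closed run; points: 32.6190,40.4931 75.9345,107.8485 140.6066,156.3960 99.8538,94.6422 45.7439,92.7918

[4] S720→`#ff00ff` (cut); closed run; points: 83.3004,128.1337 50.9948,122.6506 39.5904,91.9315 60.4918,66.6955 92.7974,72.1786 104.2018,102.8977

<svg xmlns="http://www.w3.org/2000/svg" width="150.7032mm" height="172.2084mm" viewBox="0 0 150.7032 172.2084">
  <polyline points="21.4080,103.9274 28.7343,105.4550 33.1327,109.5080 34.9417,110.2110 34.4999,101.6882" fill="none" stroke="#ff00ff"/>
  <polygon points="8.3487,37.4681 60.6720,37.4681 60.6720,81.9612 8.3487,81.9612" fill="none" stroke="#0000ff"/>
  <polygon points="32.6190,40.4931 75.9345,107.8485 140.6066,156.3960 99.8538,94.6422 45.7439,92.7918" fill="none" stroke="#000000"/>
  <polygon points="83.3004,128.1337 50.9948,122.6506 39.5904,91.9315 60.4918,66.6955 92.7974,72.1786 104.2018,102.8977" fill="none" stroke="#ff00ff"/>
</svg>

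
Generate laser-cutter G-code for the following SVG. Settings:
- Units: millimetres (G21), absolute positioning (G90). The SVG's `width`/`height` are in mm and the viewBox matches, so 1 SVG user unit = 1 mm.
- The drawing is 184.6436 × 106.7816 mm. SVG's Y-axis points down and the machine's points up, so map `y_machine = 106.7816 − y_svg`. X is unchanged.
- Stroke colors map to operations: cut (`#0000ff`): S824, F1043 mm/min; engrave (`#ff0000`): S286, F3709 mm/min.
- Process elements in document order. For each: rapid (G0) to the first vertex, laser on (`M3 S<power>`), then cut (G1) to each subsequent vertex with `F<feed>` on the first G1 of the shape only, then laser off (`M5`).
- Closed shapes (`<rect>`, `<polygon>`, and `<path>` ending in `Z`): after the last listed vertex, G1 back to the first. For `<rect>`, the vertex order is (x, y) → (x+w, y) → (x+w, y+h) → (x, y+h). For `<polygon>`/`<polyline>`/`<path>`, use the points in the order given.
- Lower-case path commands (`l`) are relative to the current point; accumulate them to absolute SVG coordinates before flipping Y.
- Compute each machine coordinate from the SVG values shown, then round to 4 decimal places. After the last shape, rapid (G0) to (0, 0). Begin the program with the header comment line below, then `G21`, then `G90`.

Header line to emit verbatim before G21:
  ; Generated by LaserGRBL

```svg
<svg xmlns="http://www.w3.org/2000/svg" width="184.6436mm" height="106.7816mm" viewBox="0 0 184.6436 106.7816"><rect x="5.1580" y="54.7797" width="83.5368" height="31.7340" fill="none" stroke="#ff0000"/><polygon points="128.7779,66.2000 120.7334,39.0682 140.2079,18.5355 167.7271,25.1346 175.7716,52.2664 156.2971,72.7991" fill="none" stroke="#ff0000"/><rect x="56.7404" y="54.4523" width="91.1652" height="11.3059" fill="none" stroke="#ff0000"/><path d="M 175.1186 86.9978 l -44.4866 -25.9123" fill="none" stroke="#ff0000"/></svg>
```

Since the viewBox matches the mm dimensions, user units are millimetres directly. The only transform is the Y-flip y_m = 106.7816 − y_svg.

Shape 1 is a rectangle drawn with `<rect>`. Its stroke #ff0000 means engrave at S286, F3709. After flipping Y the toolpath is (5.1580,52.0019) → (88.6948,52.0019) → (88.6948,20.2679) → (5.1580,20.2679) → (5.1580,52.0019), returning to the start.

Shape 2 is a regular polygon drawn with `<polygon>`. Its stroke #ff0000 means engrave at S286, F3709. After flipping Y the toolpath is (128.7779,40.5816) → (120.7334,67.7134) → (140.2079,88.2461) → (167.7271,81.6470) → (175.7716,54.5152) → (156.2971,33.9825) → (128.7779,40.5816), returning to the start.

Shape 3 is a rectangle drawn with `<rect>`. Its stroke #ff0000 means engrave at S286, F3709. After flipping Y the toolpath is (56.7404,52.3293) → (147.9056,52.3293) → (147.9056,41.0234) → (56.7404,41.0234) → (56.7404,52.3293), returning to the start.

Shape 4 is a line segment drawn with `<path>`. Its stroke #ff0000 means engrave at S286, F3709. After flipping Y the toolpath is (175.1186,19.7838) → (130.6320,45.6961).

; Generated by LaserGRBL
G21
G90
G0 X5.1580 Y52.0019
M3 S286
G1 X88.6948 Y52.0019 F3709
G1 X88.6948 Y20.2679
G1 X5.1580 Y20.2679
G1 X5.1580 Y52.0019
M5
G0 X128.7779 Y40.5816
M3 S286
G1 X120.7334 Y67.7134 F3709
G1 X140.2079 Y88.2461
G1 X167.7271 Y81.6470
G1 X175.7716 Y54.5152
G1 X156.2971 Y33.9825
G1 X128.7779 Y40.5816
M5
G0 X56.7404 Y52.3293
M3 S286
G1 X147.9056 Y52.3293 F3709
G1 X147.9056 Y41.0234
G1 X56.7404 Y41.0234
G1 X56.7404 Y52.3293
M5
G0 X175.1186 Y19.7838
M3 S286
G1 X130.6320 Y45.6961 F3709
M5
G0 X0.0000 Y0.0000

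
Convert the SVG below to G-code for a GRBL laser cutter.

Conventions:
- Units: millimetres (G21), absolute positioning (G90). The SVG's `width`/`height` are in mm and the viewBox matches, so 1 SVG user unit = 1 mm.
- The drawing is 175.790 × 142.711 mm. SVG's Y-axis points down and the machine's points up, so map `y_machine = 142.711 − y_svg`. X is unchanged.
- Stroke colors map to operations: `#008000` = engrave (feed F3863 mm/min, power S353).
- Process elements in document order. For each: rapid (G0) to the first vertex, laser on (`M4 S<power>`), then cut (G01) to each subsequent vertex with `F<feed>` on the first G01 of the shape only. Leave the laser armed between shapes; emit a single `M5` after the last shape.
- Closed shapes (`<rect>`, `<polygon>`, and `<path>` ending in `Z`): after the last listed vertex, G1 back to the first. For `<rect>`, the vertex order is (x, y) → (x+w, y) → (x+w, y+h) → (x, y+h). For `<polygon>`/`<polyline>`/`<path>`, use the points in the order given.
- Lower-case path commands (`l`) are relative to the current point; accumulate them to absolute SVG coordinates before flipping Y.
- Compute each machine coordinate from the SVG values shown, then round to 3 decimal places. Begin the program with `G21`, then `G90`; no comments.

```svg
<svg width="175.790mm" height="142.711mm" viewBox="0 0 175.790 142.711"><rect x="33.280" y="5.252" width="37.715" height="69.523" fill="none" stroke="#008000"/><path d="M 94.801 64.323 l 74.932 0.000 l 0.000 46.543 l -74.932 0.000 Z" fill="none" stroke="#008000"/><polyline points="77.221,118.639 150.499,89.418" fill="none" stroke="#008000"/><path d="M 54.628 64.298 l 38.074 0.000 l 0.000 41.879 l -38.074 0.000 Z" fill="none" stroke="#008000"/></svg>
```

1 u = 1 mm; y_m = 142.711 − y.

[1] `<rect>` rectangle, #008000→engrave S353 F3863: (33.280,137.459) → (70.995,137.459) → (70.995,67.936) → (33.280,67.936) → (33.280,137.459) (closed)

[2] `<path>` rectangle, #008000→engrave S353 F3863: (94.801,78.388) → (169.733,78.388) → (169.733,31.845) → (94.801,31.845) → (94.801,78.388) (closed)

[3] `<polyline>` line segment, #008000→engrave S353 F3863: (77.221,24.072) → (150.499,53.293)

[4] `<path>` rectangle, #008000→engrave S353 F3863: (54.628,78.413) → (92.702,78.413) → (92.702,36.534) → (54.628,36.534) → (54.628,78.413) (closed)

G21
G90
G0 X33.280 Y137.459
M4 S353
G01 X70.995 Y137.459 F3863
G01 X70.995 Y67.936
G01 X33.280 Y67.936
G01 X33.280 Y137.459
G0 X94.801 Y78.388
M4 S353
G01 X169.733 Y78.388 F3863
G01 X169.733 Y31.845
G01 X94.801 Y31.845
G01 X94.801 Y78.388
G0 X77.221 Y24.072
M4 S353
G01 X150.499 Y53.293 F3863
G0 X54.628 Y78.413
M4 S353
G01 X92.702 Y78.413 F3863
G01 X92.702 Y36.534
G01 X54.628 Y36.534
G01 X54.628 Y78.413
M5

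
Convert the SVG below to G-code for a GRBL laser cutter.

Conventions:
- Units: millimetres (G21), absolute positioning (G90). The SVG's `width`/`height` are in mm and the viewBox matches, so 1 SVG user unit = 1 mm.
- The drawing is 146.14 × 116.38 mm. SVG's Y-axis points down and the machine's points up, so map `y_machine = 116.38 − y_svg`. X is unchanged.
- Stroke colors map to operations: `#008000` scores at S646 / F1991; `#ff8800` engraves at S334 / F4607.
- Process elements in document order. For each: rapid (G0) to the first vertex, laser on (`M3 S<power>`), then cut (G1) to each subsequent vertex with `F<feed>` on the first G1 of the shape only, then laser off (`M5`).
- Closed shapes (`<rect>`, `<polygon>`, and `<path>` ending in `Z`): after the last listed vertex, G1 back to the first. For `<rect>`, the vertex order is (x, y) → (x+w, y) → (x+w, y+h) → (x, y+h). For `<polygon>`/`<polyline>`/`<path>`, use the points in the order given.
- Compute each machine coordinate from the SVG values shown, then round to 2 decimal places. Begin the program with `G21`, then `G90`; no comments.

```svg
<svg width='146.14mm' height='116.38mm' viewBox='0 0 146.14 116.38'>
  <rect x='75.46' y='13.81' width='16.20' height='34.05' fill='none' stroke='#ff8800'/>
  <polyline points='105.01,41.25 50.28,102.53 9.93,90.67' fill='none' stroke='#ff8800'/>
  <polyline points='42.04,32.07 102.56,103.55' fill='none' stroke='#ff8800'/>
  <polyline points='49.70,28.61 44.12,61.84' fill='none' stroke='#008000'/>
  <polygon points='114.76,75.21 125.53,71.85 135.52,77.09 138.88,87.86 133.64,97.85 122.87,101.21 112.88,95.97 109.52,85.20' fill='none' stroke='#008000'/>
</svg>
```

1 u = 1 mm; y_m = 116.38 − y.

[1] `<rect>` rectangle, #ff8800→engrave S334 F4607: (75.46,102.57) → (91.66,102.57) → (91.66,68.52) → (75.46,68.52) → (75.46,102.57) (closed)

[2] `<polyline>` open polyline, #ff8800→engrave S334 F4607: (105.01,75.13) → (50.28,13.85) → (9.93,25.71)

[3] `<polyline>` line segment, #ff8800→engrave S334 F4607: (42.04,84.31) → (102.56,12.83)

[4] `<polyline>` line segment, #008000→score S646 F1991: (49.70,87.77) → (44.12,54.54)

[5] `<polygon>` regular polygon, #008000→score S646 F1991: (114.76,41.17) → (125.53,44.53) → (135.52,39.29) → (138.88,28.52) → (133.64,18.53) → (122.87,15.17) → (112.88,20.41) → (109.52,31.18) → (114.76,41.17) (closed)

G21
G90
G0 X75.46 Y102.57
M3 S334
G1 X91.66 Y102.57 F4607
G1 X91.66 Y68.52
G1 X75.46 Y68.52
G1 X75.46 Y102.57
M5
G0 X105.01 Y75.13
M3 S334
G1 X50.28 Y13.85 F4607
G1 X9.93 Y25.71
M5
G0 X42.04 Y84.31
M3 S334
G1 X102.56 Y12.83 F4607
M5
G0 X49.70 Y87.77
M3 S646
G1 X44.12 Y54.54 F1991
M5
G0 X114.76 Y41.17
M3 S646
G1 X125.53 Y44.53 F1991
G1 X135.52 Y39.29
G1 X138.88 Y28.52
G1 X133.64 Y18.53
G1 X122.87 Y15.17
G1 X112.88 Y20.41
G1 X109.52 Y31.18
G1 X114.76 Y41.17
M5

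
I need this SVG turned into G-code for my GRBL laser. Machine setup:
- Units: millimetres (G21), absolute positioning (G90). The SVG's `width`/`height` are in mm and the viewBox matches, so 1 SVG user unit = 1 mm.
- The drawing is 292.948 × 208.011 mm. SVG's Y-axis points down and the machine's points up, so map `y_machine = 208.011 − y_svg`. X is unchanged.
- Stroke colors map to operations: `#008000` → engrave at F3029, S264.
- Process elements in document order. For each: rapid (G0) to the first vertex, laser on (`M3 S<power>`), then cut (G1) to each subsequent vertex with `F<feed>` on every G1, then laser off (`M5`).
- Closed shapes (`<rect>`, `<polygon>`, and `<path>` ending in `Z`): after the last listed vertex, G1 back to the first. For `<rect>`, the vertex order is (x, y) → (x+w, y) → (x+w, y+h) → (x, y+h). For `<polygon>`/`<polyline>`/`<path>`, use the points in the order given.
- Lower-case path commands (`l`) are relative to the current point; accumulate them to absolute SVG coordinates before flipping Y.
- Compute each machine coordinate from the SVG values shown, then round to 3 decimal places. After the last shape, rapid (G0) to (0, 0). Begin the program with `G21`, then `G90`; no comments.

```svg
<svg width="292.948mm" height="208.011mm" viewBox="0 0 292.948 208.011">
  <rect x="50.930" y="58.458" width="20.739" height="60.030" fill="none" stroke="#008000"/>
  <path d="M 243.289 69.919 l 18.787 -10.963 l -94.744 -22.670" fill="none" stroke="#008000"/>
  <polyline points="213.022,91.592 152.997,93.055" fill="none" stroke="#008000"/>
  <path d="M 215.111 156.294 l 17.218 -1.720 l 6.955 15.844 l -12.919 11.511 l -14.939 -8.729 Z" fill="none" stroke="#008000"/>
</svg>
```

1 u = 1 mm; y_m = 208.011 − y.

[1] `<rect>` rectangle, #008000→engrave S264 F3029: (50.930,149.553) → (71.669,149.553) → (71.669,89.523) → (50.930,89.523) → (50.930,149.553) (closed)

[2] `<path>` open polyline, #008000→engrave S264 F3029: (243.289,138.092) → (262.076,149.055) → (167.332,171.725)

[3] `<polyline>` line segment, #008000→engrave S264 F3029: (213.022,116.419) → (152.997,114.956)

[4] `<path>` regular polygon, #008000→engrave S264 F3029: (215.111,51.717) → (232.329,53.437) → (239.284,37.593) → (226.365,26.082) → (211.426,34.811) → (215.111,51.717) (closed)

G21
G90
G0 X50.930 Y149.553
M3 S264
G1 X71.669 Y149.553 F3029
G1 X71.669 Y89.523 F3029
G1 X50.930 Y89.523 F3029
G1 X50.930 Y149.553 F3029
M5
G0 X243.289 Y138.092
M3 S264
G1 X262.076 Y149.055 F3029
G1 X167.332 Y171.725 F3029
M5
G0 X213.022 Y116.419
M3 S264
G1 X152.997 Y114.956 F3029
M5
G0 X215.111 Y51.717
M3 S264
G1 X232.329 Y53.437 F3029
G1 X239.284 Y37.593 F3029
G1 X226.365 Y26.082 F3029
G1 X211.426 Y34.811 F3029
G1 X215.111 Y51.717 F3029
M5
G0 X0.000 Y0.000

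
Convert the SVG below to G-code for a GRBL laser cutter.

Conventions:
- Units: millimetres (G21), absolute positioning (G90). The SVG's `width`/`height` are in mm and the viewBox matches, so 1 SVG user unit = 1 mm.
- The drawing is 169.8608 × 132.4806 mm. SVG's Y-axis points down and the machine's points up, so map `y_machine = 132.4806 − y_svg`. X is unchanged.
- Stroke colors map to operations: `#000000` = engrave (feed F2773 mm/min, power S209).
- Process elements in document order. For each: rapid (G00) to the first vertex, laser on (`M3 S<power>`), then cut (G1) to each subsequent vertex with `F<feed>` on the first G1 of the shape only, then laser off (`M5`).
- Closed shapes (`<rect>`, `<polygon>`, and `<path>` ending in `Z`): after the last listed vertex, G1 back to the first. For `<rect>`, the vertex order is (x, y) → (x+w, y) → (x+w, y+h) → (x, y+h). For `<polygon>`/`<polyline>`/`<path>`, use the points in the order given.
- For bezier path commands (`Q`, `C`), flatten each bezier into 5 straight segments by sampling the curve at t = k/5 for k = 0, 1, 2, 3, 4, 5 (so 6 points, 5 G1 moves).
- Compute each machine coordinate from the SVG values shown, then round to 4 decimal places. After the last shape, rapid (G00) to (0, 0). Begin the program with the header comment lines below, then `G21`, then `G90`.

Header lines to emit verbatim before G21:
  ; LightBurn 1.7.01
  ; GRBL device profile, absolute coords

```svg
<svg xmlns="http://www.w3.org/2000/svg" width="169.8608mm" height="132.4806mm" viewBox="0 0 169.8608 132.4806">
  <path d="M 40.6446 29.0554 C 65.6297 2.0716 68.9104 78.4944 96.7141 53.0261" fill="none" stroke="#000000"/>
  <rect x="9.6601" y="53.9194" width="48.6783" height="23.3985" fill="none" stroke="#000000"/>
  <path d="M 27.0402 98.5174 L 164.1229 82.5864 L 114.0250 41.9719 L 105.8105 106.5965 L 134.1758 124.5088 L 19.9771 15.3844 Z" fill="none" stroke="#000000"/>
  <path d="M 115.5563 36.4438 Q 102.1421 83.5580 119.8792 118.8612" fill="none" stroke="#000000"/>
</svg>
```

; LightBurn 1.7.01
; GRBL device profile, absolute coords
G21
G90
G00 X40.6446 Y103.4252
M3 S209
G1 X53.4010 Y108.8491 F2773
G1 X63.1672 Y99.3096
G1 X72.1621 Y84.6612
G1 X82.6048 Y74.7581
G1 X96.7141 Y79.4545
M5
G00 X9.6601 Y78.5612
M3 S209
G1 X58.3384 Y78.5612 F2773
G1 X58.3384 Y55.1627
G1 X9.6601 Y55.1627
G1 X9.6601 Y78.5612
M5
G00 X27.0402 Y33.9632
M3 S209
G1 X164.1229 Y49.8942 F2773
G1 X114.0250 Y90.5087
G1 X105.8105 Y25.8841
G1 X134.1758 Y7.9718
G1 X19.9771 Y117.0962
G1 X27.0402 Y33.9632
M5
G00 X115.5563 Y96.0368
M3 S209
G1 X111.4367 Y77.6636 F2773
G1 X109.8091 Y60.2352
G1 X110.6737 Y43.7517
G1 X114.0304 Y28.2131
G1 X119.8792 Y13.6194
M5
G00 X0.0000 Y0.0000

1 u = 1 mm; y_m = 132.4806 − y.

[1] `<path>` cubic bezier, #000000→engrave S209 F2773: (40.6446,103.4252) → (53.4010,108.8491) → (63.1672,99.3096) → (72.1621,84.6612) → (82.6048,74.7581) → (96.7141,79.4545)

[2] `<rect>` rectangle, #000000→engrave S209 F2773: (9.6601,78.5612) → (58.3384,78.5612) → (58.3384,55.1627) → (9.6601,55.1627) → (9.6601,78.5612) (closed)

[3] `<path>` closed polygon, #000000→engrave S209 F2773: (27.0402,33.9632) → (164.1229,49.8942) → (114.0250,90.5087) → (105.8105,25.8841) → (134.1758,7.9718) → (19.9771,117.0962) → (27.0402,33.9632) (closed)

[4] `<path>` quadratic bezier, #000000→engrave S209 F2773: (115.5563,96.0368) → (111.4367,77.6636) → (109.8091,60.2352) → (110.6737,43.7517) → (114.0304,28.2131) → (119.8792,13.6194)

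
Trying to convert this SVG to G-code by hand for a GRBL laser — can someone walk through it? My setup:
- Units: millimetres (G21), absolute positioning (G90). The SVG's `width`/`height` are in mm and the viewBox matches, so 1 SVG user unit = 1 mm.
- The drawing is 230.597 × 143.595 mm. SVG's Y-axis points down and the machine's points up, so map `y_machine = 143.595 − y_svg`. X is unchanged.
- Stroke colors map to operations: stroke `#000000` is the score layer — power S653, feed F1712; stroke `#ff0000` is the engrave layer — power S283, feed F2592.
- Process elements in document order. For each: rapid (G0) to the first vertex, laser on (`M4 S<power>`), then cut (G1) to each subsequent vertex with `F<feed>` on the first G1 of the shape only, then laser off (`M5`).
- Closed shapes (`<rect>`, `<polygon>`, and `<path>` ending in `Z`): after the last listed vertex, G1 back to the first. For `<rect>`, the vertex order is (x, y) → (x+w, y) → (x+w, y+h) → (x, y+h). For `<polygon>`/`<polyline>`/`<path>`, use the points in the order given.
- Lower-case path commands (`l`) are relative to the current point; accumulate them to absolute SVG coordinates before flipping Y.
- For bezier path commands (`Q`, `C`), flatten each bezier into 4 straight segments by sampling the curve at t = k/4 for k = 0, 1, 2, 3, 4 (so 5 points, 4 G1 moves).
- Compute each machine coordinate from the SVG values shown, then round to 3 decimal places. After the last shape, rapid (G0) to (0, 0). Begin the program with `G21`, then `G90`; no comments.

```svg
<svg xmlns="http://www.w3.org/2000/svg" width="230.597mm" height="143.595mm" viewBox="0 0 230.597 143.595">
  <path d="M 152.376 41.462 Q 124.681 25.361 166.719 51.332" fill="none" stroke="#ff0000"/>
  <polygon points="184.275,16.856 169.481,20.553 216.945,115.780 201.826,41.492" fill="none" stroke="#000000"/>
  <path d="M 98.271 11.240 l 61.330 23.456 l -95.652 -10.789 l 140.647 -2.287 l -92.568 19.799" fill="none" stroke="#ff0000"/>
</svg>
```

Since the viewBox matches the mm dimensions, user units are millimetres directly. The only transform is the Y-flip y_m = 143.595 − y_svg.

Shape 1 is a quadratic bezier drawn with `<path>`. Its stroke #ff0000 means engrave at S283, F2592. After flipping Y the toolpath is (152.376,102.133) → (142.887,107.554) → (142.114,107.716) → (150.058,102.619) → (166.719,92.263).

Shape 2 is a closed polygon drawn with `<polygon>`. Its stroke #000000 means score at S653, F1712. After flipping Y the toolpath is (184.275,126.739) → (169.481,123.042) → (216.945,27.815) → (201.826,102.103) → (184.275,126.739), returning to the start.

Shape 3 is a open polyline drawn with `<path>`. Its stroke #ff0000 means engrave at S283, F2592. After flipping Y the toolpath is (98.271,132.355) → (159.601,108.899) → (63.949,119.688) → (204.596,121.975) → (112.028,102.176).

G21
G90
G0 X152.376 Y102.133
M4 S283
G1 X142.887 Y107.554 F2592
G1 X142.114 Y107.716
G1 X150.058 Y102.619
G1 X166.719 Y92.263
M5
G0 X184.275 Y126.739
M4 S653
G1 X169.481 Y123.042 F1712
G1 X216.945 Y27.815
G1 X201.826 Y102.103
G1 X184.275 Y126.739
M5
G0 X98.271 Y132.355
M4 S283
G1 X159.601 Y108.899 F2592
G1 X63.949 Y119.688
G1 X204.596 Y121.975
G1 X112.028 Y102.176
M5
G0 X0.000 Y0.000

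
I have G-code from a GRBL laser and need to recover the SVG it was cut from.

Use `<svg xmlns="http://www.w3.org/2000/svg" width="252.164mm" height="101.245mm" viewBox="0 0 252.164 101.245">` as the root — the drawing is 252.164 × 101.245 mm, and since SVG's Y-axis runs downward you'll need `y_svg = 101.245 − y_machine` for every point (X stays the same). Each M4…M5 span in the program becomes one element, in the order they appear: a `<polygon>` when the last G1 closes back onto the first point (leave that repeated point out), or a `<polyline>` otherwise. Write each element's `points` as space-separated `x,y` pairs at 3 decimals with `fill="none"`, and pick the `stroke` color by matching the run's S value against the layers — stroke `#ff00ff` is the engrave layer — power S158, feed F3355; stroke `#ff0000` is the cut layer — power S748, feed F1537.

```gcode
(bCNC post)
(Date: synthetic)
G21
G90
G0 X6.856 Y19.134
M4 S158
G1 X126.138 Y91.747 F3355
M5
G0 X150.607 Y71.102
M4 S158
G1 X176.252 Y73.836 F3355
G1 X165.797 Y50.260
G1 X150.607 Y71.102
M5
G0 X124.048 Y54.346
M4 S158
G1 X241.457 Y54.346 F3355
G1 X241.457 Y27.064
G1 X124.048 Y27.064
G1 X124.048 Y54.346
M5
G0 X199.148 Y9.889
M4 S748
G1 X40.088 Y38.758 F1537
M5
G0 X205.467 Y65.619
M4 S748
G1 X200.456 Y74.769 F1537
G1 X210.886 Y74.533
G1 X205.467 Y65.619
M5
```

<svg xmlns="http://www.w3.org/2000/svg" width="252.164mm" height="101.245mm" viewBox="0 0 252.164 101.245">
  <polyline points="6.856,82.111 126.138,9.498" fill="none" stroke="#ff00ff"/>
  <polygon points="150.607,30.143 176.252,27.409 165.797,50.985" fill="none" stroke="#ff00ff"/>
  <polygon points="124.048,46.899 241.457,46.899 241.457,74.181 124.048,74.181" fill="none" stroke="#ff00ff"/>
  <polyline points="199.148,91.356 40.088,62.487" fill="none" stroke="#ff0000"/>
  <polygon points="205.467,35.626 200.456,26.476 210.886,26.712" fill="none" stroke="#ff0000"/>
</svg>

Each laser-on run becomes one SVG element. Flip Y back into SVG space with y_svg = 101.245 − y_machine.

Run 1: S158 ⇒ engrave layer `#ff00ff`. The run is open, so emit a `<polyline>` with points (Y-flipped): 6.856,82.111 126.138,9.498.

Run 2: power S158 maps to stroke `#ff00ff` (engrave). The run returns to its start, so emit a `<polygon>` with points (Y-flipped): 150.607,30.143 176.252,27.409 165.797,50.985.

Run 3: power S158 maps to stroke `#ff00ff` (engrave). The run returns to its start, so emit a `<polygon>` with points (Y-flipped): 124.048,46.899 241.457,46.899 241.457,74.181 124.048,74.181.

Run 4: power S748 maps to stroke `#ff0000` (cut). The run is open, so emit a `<polyline>` with points (Y-flipped): 199.148,91.356 40.088,62.487.

Run 5: S748 ⇒ cut layer `#ff0000`. The run returns to its start, so emit a `<polygon>` with points (Y-flipped): 205.467,35.626 200.456,26.476 210.886,26.712.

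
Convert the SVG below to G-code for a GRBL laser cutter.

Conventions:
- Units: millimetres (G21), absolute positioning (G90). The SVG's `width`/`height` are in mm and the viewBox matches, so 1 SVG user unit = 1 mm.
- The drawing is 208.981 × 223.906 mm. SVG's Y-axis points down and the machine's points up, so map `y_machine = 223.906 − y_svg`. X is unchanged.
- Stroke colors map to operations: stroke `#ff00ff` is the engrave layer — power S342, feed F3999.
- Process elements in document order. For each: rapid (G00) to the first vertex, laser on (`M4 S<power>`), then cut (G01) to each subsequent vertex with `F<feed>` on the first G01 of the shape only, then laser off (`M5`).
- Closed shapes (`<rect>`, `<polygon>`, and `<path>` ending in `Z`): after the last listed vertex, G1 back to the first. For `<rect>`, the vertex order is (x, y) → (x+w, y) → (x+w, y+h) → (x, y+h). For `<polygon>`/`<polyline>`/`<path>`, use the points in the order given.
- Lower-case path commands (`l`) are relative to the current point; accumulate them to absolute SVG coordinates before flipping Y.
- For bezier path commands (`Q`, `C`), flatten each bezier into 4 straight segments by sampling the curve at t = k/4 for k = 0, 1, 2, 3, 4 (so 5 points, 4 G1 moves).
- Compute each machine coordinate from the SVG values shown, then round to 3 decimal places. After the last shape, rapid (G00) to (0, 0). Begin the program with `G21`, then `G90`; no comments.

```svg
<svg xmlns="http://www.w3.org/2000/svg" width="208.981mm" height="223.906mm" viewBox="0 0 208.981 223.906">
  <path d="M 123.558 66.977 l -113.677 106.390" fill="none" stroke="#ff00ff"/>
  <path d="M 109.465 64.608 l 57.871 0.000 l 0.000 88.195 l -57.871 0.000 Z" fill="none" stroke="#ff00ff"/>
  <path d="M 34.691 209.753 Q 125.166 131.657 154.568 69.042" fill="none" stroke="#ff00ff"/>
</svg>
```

G21
G90
G00 X123.558 Y156.929
M4 S342
G01 X9.881 Y50.539 F3999
M5
G00 X109.465 Y159.298
M4 S342
G01 X167.336 Y159.298 F3999
G01 X167.336 Y71.103
G01 X109.465 Y71.103
G01 X109.465 Y159.298
M5
G00 X34.691 Y14.153
M4 S342
G01 X76.111 Y52.233 F3999
G01 X109.898 Y88.379
G01 X136.050 Y122.589
G01 X154.568 Y154.864
M5
G00 X0.000 Y0.000

Since the viewBox matches the mm dimensions, user units are millimetres directly. The only transform is the Y-flip y_m = 223.906 − y_svg.

Shape 1 is a line segment drawn with `<path>`. Its stroke #ff00ff means engrave at S342, F3999. After flipping Y the toolpath is (123.558,156.929) → (9.881,50.539).

Shape 2 is a rectangle drawn with `<path>`. Its stroke #ff00ff means engrave at S342, F3999. After flipping Y the toolpath is (109.465,159.298) → (167.336,159.298) → (167.336,71.103) → (109.465,71.103) → (109.465,159.298), returning to the start.

Shape 3 is a quadratic bezier drawn with `<path>`. Its stroke #ff00ff means engrave at S342, F3999. After flipping Y the toolpath is (34.691,14.153) → (76.111,52.233) → (109.898,88.379) → (136.050,122.589) → (154.568,154.864).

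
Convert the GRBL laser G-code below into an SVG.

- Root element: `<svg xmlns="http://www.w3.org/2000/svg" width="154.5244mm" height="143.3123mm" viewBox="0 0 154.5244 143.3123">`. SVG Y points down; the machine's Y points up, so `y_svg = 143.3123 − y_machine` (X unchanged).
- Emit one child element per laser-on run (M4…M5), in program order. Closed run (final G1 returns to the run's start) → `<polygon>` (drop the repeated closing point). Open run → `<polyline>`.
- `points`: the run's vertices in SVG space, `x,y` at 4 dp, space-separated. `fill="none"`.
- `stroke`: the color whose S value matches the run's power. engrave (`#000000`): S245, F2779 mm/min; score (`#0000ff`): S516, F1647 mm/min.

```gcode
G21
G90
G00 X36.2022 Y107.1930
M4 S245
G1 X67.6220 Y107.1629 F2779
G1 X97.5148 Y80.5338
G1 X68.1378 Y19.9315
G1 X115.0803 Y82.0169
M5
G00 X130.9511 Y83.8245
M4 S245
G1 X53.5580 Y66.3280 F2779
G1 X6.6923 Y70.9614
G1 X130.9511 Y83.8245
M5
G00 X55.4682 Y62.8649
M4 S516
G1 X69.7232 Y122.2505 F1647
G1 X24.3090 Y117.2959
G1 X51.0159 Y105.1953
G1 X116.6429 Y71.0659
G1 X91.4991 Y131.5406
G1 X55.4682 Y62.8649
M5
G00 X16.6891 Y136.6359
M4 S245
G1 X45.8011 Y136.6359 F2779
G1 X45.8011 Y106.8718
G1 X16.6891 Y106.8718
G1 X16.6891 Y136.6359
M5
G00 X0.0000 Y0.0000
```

<svg xmlns="http://www.w3.org/2000/svg" width="154.5244mm" height="143.3123mm" viewBox="0 0 154.5244 143.3123">
  <polyline points="36.2022,36.1193 67.6220,36.1494 97.5148,62.7785 68.1378,123.3808 115.0803,61.2954" fill="none" stroke="#000000"/>
  <polygon points="130.9511,59.4878 53.5580,76.9843 6.6923,72.3509" fill="none" stroke="#000000"/>
  <polygon points="55.4682,80.4474 69.7232,21.0618 24.3090,26.0164 51.0159,38.1170 116.6429,72.2464 91.4991,11.7717" fill="none" stroke="#0000ff"/>
  <polygon points="16.6891,6.6764 45.8011,6.6764 45.8011,36.4405 16.6891,36.4405" fill="none" stroke="#000000"/>
</svg>

y_svg = 143.3123 − y_m.

[1] S245→`#000000` (engrave); open run; points: 36.2022,36.1193 67.6220,36.1494 97.5148,62.7785 68.1378,123.3808 115.0803,61.2954

[2] S245→`#000000` (engrave); closed run; points: 130.9511,59.4878 53.5580,76.9843 6.6923,72.3509

[3] S516→`#0000ff` (score); closed run; points: 55.4682,80.4474 69.7232,21.0618 24.3090,26.0164 51.0159,38.1170 116.6429,72.2464 91.4991,11.7717

[4] S245→`#000000` (engrave); closed run; points: 16.6891,6.6764 45.8011,6.6764 45.8011,36.4405 16.6891,36.4405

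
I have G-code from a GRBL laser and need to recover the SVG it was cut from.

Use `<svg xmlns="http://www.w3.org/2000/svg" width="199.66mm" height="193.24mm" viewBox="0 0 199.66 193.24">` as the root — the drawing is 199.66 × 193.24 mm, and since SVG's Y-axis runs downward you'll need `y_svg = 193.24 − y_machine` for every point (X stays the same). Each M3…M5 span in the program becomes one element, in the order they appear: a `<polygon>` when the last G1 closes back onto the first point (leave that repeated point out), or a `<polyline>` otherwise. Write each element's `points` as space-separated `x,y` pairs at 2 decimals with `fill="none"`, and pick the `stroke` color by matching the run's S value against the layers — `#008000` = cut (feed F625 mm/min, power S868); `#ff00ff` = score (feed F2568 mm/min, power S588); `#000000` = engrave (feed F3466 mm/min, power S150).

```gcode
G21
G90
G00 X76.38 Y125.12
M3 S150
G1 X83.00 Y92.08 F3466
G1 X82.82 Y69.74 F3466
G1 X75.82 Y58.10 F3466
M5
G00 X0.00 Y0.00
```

<svg xmlns="http://www.w3.org/2000/svg" width="199.66mm" height="193.24mm" viewBox="0 0 199.66 193.24">
  <polyline points="76.38,68.12 83.00,101.16 82.82,123.50 75.82,135.14" fill="none" stroke="#000000"/>
</svg>

Machine Y-up, SVG Y-down with viewBox height 193.24, so y_svg = 193.24 − y_machine; X carries over. Every run uses S150, so all elements get stroke `#000000` (engrave).

Run 1: The run is open, so emit a `<polyline>` with points (Y-flipped): 76.38,68.12 83.00,101.16 82.82,123.50 75.82,135.14.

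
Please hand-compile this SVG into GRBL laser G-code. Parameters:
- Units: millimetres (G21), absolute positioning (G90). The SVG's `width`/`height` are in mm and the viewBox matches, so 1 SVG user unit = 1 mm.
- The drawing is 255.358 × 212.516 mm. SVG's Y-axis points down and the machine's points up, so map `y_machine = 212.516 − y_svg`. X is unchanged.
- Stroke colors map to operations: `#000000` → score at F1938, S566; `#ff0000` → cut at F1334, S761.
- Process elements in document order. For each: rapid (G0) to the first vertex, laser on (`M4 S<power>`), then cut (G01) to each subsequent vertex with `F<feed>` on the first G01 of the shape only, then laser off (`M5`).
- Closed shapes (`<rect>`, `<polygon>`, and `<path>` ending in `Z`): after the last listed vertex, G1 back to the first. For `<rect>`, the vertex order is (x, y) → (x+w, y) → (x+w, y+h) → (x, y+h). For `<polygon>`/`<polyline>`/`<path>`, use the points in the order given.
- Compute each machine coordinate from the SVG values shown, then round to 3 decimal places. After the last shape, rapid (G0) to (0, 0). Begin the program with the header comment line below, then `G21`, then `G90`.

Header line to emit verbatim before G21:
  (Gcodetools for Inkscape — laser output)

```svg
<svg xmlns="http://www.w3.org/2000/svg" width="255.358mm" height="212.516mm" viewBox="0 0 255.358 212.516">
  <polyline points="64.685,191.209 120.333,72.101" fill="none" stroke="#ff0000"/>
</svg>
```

1 u = 1 mm; y_m = 212.516 − y.

[1] `<polyline>` line segment, #ff0000→cut S761 F1334: (64.685,21.307) → (120.333,140.415)

(Gcodetools for Inkscape — laser output)
G21
G90
G0 X64.685 Y21.307
M4 S761
G01 X120.333 Y140.415 F1334
M5
G0 X0.000 Y0.000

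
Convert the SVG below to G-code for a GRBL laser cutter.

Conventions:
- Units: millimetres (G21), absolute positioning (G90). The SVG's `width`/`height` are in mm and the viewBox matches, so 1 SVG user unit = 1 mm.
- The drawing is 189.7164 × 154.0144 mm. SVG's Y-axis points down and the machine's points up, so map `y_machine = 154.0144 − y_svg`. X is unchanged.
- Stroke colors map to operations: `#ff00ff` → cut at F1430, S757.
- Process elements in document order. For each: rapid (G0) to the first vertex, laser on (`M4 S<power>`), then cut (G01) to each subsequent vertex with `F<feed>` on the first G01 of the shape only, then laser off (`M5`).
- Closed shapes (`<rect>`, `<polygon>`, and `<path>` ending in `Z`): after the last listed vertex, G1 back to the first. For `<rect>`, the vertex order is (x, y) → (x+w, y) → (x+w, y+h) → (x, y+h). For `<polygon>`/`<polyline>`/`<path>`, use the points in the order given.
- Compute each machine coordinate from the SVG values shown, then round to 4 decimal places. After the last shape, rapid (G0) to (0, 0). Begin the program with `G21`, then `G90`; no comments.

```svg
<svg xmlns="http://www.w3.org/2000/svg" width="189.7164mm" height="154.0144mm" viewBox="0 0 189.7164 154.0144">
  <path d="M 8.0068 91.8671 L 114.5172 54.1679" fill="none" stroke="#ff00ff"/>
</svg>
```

Since the viewBox matches the mm dimensions, user units are millimetres directly. The only transform is the Y-flip y_m = 154.0144 − y_svg.

Shape 1 is a line segment drawn with `<path>`. Its stroke #ff00ff means cut at S757, F1430. After flipping Y the toolpath is (8.0068,62.1473) → (114.5172,99.8465).

G21
G90
G0 X8.0068 Y62.1473
M4 S757
G01 X114.5172 Y99.8465 F1430
M5
G0 X0.0000 Y0.0000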